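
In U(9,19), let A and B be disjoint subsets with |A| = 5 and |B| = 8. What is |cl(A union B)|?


|A union B| = 5 + 8 = 13 (disjoint).
In U(9,19), cl(S) = S if |S| < 9, else cl(S) = E.
Since 13 >= 9, cl(A union B) = E.
|cl(A union B)| = 19.

19


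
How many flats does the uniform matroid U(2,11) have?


Flats of U(2,11): every subset of size < 2 is a flat, plus E itself.
Count = (11 choose 0) + (11 choose 1) + 1
     = 1 + 11 + 1
     = 13.

13


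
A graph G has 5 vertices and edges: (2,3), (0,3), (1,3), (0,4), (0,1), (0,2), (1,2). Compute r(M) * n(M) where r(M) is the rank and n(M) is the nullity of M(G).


r(M) = |V| - c = 5 - 1 = 4.
nullity = |E| - r(M) = 7 - 4 = 3.
Product = 4 * 3 = 12.

12


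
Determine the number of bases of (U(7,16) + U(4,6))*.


(M1+M2)* = M1* + M2*.
M1* = U(9,16), bases: C(16,9) = 11440.
M2* = U(2,6), bases: C(6,2) = 15.
|B(M*)| = 11440 * 15 = 171600.

171600


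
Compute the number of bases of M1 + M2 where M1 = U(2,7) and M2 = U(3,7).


Bases of a direct sum M1 + M2: |B| = |B(M1)| * |B(M2)|.
|B(U(2,7))| = C(7,2) = 21.
|B(U(3,7))| = C(7,3) = 35.
Total bases = 21 * 35 = 735.

735


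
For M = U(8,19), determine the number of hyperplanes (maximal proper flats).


Hyperplanes of U(8,19) are flats of rank 7.
In a uniform matroid, these are exactly the (7)-element subsets.
Count = C(19,7) = 50388.

50388


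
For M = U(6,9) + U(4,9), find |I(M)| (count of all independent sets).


For a direct sum, |I(M1+M2)| = |I(M1)| * |I(M2)|.
|I(U(6,9))| = sum C(9,k) for k=0..6 = 466.
|I(U(4,9))| = sum C(9,k) for k=0..4 = 256.
Total = 466 * 256 = 119296.

119296


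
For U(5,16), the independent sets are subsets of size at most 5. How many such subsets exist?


Independent sets of U(5,16) are all subsets of size <= 5.
Count = (16 choose 0) + (16 choose 1) + (16 choose 2) + (16 choose 3) + (16 choose 4) + (16 choose 5)
     = 1 + 16 + 120 + 560 + 1820 + 4368
     = 6885.

6885


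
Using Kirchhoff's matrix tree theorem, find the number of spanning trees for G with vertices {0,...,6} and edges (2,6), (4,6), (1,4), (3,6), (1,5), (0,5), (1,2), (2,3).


By Kirchhoff's matrix tree theorem, the number of spanning trees equals
the determinant of any cofactor of the Laplacian matrix L.
G has 7 vertices and 8 edges.
Computing the (6 x 6) cofactor determinant gives 11.

11


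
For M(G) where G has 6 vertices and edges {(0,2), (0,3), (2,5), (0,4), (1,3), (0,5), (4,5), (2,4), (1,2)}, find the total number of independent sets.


An independent set in a graphic matroid is an acyclic edge subset.
G has 6 vertices and 9 edges.
Enumerate all 2^9 = 512 subsets, checking for acyclicity.
Total independent sets = 280.

280


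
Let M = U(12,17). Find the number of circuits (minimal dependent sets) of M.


In U(12,17), circuits are the (13)-element subsets.
Any set of 13 elements is dependent, and removing any one element gives
an independent set of size 12, so it is a minimal dependent set.
Number of circuits = C(17,13) = 17! / (13! * 4!) = 2380.

2380


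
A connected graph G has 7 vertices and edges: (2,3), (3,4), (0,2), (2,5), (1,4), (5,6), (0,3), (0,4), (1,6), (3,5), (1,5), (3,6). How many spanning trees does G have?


By Kirchhoff's matrix tree theorem, the number of spanning trees equals
the determinant of any cofactor of the Laplacian matrix L.
G has 7 vertices and 12 edges.
Computing the (6 x 6) cofactor determinant gives 353.

353


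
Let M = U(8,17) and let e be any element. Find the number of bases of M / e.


Contracting e from U(8,17) gives U(7,16).
Bases of U(7,16) = C(16,7) = 16! / (7! * 9!) = 11440.

11440


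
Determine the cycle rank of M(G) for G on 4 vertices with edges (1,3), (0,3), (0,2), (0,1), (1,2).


Cycle rank (nullity) = |E| - r(M) = |E| - (|V| - c).
|E| = 5, |V| = 4, c = 1.
Nullity = 5 - (4 - 1) = 5 - 3 = 2.

2


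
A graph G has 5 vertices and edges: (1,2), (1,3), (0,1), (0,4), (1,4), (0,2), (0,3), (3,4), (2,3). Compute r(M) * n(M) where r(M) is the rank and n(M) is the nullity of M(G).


r(M) = |V| - c = 5 - 1 = 4.
nullity = |E| - r(M) = 9 - 4 = 5.
Product = 4 * 5 = 20.

20


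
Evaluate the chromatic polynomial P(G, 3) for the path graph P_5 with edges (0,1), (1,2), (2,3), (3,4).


P(P_5, k) = k * (k-1)^(4).
P(3) = 3 * 2^4 = 3 * 16 = 48.

48


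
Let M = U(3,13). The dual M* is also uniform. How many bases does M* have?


The dual of U(r,n) is U(n-r, n) = U(10,13).
Bases of U(10,13) are all (10)-element subsets.
|B(M*)| = (13 choose 10) = 286.

286


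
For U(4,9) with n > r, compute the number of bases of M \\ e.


Deleting e from U(4,9) gives U(4,8) since n > r.
Bases of U(4,8) = C(8,4) = 8! / (4! * 4!) = 70.

70


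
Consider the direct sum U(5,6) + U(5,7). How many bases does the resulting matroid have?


Bases of a direct sum M1 + M2: |B| = |B(M1)| * |B(M2)|.
|B(U(5,6))| = C(6,5) = 6.
|B(U(5,7))| = C(7,5) = 21.
Total bases = 6 * 21 = 126.

126


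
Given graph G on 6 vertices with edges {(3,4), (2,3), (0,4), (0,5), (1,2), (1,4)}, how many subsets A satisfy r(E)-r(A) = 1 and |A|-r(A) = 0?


R(x,y) = sum over A in 2^E of x^(r(E)-r(A)) * y^(|A|-r(A)).
G has 6 vertices, 6 edges. r(E) = 5.
Enumerate all 2^6 = 64 subsets.
Count subsets with r(E)-r(A)=1 and |A|-r(A)=0: 14.

14


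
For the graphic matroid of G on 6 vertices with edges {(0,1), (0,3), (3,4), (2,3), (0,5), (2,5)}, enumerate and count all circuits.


A circuit in a graphic matroid = edge set of a simple cycle.
G has 6 vertices and 6 edges.
Enumerating all minimal edge subsets forming cycles...
Total circuits found: 1.

1


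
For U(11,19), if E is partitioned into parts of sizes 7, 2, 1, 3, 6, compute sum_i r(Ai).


r(Ai) = min(|Ai|, 11) for each part.
Sum = min(7,11) + min(2,11) + min(1,11) + min(3,11) + min(6,11)
    = 7 + 2 + 1 + 3 + 6
    = 19.

19


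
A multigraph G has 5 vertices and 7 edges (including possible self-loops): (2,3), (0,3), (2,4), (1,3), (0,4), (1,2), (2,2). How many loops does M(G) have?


In a graphic matroid, a loop is a self-loop edge (u,u) with rank 0.
Examining all 7 edges for self-loops...
Self-loops found: (2,2)
Number of loops = 1.

1


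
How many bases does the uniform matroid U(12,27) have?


Bases of U(12,27) are all 12-element subsets of the 27-element ground set.
Number of bases = C(27,12).
(27 choose 12) = 17383860.

17383860


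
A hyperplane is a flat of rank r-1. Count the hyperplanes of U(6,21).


Hyperplanes of U(6,21) are flats of rank 5.
In a uniform matroid, these are exactly the (5)-element subsets.
Count = (21 choose 5) = 20349.

20349


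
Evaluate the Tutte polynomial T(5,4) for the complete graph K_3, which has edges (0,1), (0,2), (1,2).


T(K_3; x,y) = x^2 + x + y.
T(5,4) = 25 + 5 + 4 = 34.

34


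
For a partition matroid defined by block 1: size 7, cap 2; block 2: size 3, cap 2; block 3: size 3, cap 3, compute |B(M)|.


A basis picks exactly ci elements from block i.
Number of bases = product of C(|Si|, ci).
= C(7,2) * C(3,2) * C(3,3)
= 21 * 3 * 1
= 63.

63


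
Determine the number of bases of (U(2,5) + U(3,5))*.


(M1+M2)* = M1* + M2*.
M1* = U(3,5), bases: C(5,3) = 10.
M2* = U(2,5), bases: C(5,2) = 10.
|B(M*)| = 10 * 10 = 100.

100


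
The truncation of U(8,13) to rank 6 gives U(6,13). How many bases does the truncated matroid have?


Truncating U(8,13) to rank 6 gives U(6,13).
Bases of U(6,13) are all 6-element subsets of 13 elements.
Number of bases = C(13,6) = 1716.

1716


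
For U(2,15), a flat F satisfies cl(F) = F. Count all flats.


Flats of U(2,15): every subset of size < 2 is a flat, plus E itself.
Count = (15 choose 0) + (15 choose 1) + 1
     = 1 + 15 + 1
     = 17.

17


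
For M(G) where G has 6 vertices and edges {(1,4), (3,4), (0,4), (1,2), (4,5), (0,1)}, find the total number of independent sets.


An independent set in a graphic matroid is an acyclic edge subset.
G has 6 vertices and 6 edges.
Enumerate all 2^6 = 64 subsets, checking for acyclicity.
Total independent sets = 56.

56


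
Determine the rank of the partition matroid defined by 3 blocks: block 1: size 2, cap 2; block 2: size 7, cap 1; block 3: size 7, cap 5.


Rank of a partition matroid = sum of min(|Si|, ci) for each block.
= min(2,2) + min(7,1) + min(7,5)
= 2 + 1 + 5
= 8.

8


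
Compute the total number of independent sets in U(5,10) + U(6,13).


For a direct sum, |I(M1+M2)| = |I(M1)| * |I(M2)|.
|I(U(5,10))| = sum C(10,k) for k=0..5 = 638.
|I(U(6,13))| = sum C(13,k) for k=0..6 = 4096.
Total = 638 * 4096 = 2613248.

2613248


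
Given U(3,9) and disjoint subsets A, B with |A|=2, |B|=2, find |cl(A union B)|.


|A union B| = 2 + 2 = 4 (disjoint).
In U(3,9), cl(S) = S if |S| < 3, else cl(S) = E.
Since 4 >= 3, cl(A union B) = E.
|cl(A union B)| = 9.

9


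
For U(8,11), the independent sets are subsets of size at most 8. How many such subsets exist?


Independent sets of U(8,11) are all subsets of size <= 8.
Count = (11 choose 0) + (11 choose 1) + (11 choose 2) + (11 choose 3) + (11 choose 4) + (11 choose 5) + (11 choose 6) + (11 choose 7) + (11 choose 8)
     = 1 + 11 + 55 + 165 + 330 + 462 + 462 + 330 + 165
     = 1981.

1981


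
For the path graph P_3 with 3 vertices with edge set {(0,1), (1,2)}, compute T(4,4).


A path on 3 vertices is a tree with 2 edges.
T(x,y) = x^(2) for any tree.
T(4,4) = 4^2 = 16.

16


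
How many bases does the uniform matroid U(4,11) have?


Bases of U(4,11) are all 4-element subsets of the 11-element ground set.
Number of bases = C(11,4).
C(11,4) = 11! / (4! * 7!) = 330.

330


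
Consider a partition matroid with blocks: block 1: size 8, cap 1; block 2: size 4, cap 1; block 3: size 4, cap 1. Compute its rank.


Rank of a partition matroid = sum of min(|Si|, ci) for each block.
= min(8,1) + min(4,1) + min(4,1)
= 1 + 1 + 1
= 3.

3


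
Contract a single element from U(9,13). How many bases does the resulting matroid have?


Contracting e from U(9,13) gives U(8,12).
Bases of U(8,12) = C(12,8) = 12! / (8! * 4!) = 495.

495


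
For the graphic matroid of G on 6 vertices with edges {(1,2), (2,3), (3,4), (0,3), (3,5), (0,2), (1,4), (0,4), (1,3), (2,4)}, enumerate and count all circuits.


A circuit in a graphic matroid = edge set of a simple cycle.
G has 6 vertices and 10 edges.
Enumerating all minimal edge subsets forming cycles...
Total circuits found: 22.

22


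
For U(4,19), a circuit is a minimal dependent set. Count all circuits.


In U(4,19), circuits are the (5)-element subsets.
Any set of 5 elements is dependent, and removing any one element gives
an independent set of size 4, so it is a minimal dependent set.
Number of circuits = C(19,5) = 19! / (5! * 14!) = 11628.

11628


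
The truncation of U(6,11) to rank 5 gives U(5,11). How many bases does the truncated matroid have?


Truncating U(6,11) to rank 5 gives U(5,11).
Bases of U(5,11) are all 5-element subsets of 11 elements.
Number of bases = C(11,5) = 462.

462


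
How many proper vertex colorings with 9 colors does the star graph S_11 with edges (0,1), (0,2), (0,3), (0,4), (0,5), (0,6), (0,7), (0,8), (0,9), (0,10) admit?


P(tree, k) = k * (k-1)^(10) for any tree on 11 vertices.
P(9) = 9 * 8^10 = 9 * 1073741824 = 9663676416.

9663676416


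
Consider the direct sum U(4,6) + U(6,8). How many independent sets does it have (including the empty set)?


For a direct sum, |I(M1+M2)| = |I(M1)| * |I(M2)|.
|I(U(4,6))| = sum C(6,k) for k=0..4 = 57.
|I(U(6,8))| = sum C(8,k) for k=0..6 = 247.
Total = 57 * 247 = 14079.

14079


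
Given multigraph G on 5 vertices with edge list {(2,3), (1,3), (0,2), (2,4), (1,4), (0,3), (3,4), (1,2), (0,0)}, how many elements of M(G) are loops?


In a graphic matroid, a loop is a self-loop edge (u,u) with rank 0.
Examining all 9 edges for self-loops...
Self-loops found: (0,0)
Number of loops = 1.

1


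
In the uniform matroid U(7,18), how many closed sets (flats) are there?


Flats of U(7,18): every subset of size < 7 is a flat, plus E itself.
Count = (18 choose 0) + (18 choose 1) + (18 choose 2) + (18 choose 3) + (18 choose 4) + (18 choose 5) + (18 choose 6) + 1
     = 1 + 18 + 153 + 816 + 3060 + 8568 + 18564 + 1
     = 31181.

31181


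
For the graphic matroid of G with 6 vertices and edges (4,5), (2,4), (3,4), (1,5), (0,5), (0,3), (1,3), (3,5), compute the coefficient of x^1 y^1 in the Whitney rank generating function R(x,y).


R(x,y) = sum over A in 2^E of x^(r(E)-r(A)) * y^(|A|-r(A)).
G has 6 vertices, 8 edges. r(E) = 5.
Enumerate all 2^8 = 256 subsets.
Count subsets with r(E)-r(A)=1 and |A|-r(A)=1: 33.

33


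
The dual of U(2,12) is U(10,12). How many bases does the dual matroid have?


The dual of U(r,n) is U(n-r, n) = U(10,12).
Bases of U(10,12) are all (10)-element subsets.
|B(M*)| = C(12,10) = 12! / (10! * 2!) = 66.

66


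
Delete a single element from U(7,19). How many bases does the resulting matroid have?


Deleting e from U(7,19) gives U(7,18) since n > r.
Bases of U(7,18) = (18 choose 7) = 31824.

31824


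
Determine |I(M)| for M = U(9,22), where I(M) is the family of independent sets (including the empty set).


Independent sets of U(9,22) are all subsets of size <= 9.
Count = C(22,0) + C(22,1) + C(22,2) + C(22,3) + C(22,4) + C(22,5) + C(22,6) + C(22,7) + C(22,8) + C(22,9)
     = 1 + 22 + 231 + 1540 + 7315 + 26334 + 74613 + 170544 + 319770 + 497420
     = 1097790.

1097790


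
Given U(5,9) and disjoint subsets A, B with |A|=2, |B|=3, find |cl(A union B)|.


|A union B| = 2 + 3 = 5 (disjoint).
In U(5,9), cl(S) = S if |S| < 5, else cl(S) = E.
Since 5 >= 5, cl(A union B) = E.
|cl(A union B)| = 9.

9


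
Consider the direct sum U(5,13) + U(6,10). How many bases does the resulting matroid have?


Bases of a direct sum M1 + M2: |B| = |B(M1)| * |B(M2)|.
|B(U(5,13))| = C(13,5) = 1287.
|B(U(6,10))| = C(10,6) = 210.
Total bases = 1287 * 210 = 270270.

270270


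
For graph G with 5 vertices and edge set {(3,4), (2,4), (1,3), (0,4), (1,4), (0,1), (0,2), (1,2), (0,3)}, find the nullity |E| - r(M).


Cycle rank (nullity) = |E| - r(M) = |E| - (|V| - c).
|E| = 9, |V| = 5, c = 1.
Nullity = 9 - (5 - 1) = 9 - 4 = 5.

5


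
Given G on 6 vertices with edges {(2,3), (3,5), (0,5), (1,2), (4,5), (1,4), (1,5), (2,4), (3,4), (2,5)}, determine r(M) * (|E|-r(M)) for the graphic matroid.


r(M) = |V| - c = 6 - 1 = 5.
nullity = |E| - r(M) = 10 - 5 = 5.
Product = 5 * 5 = 25.

25


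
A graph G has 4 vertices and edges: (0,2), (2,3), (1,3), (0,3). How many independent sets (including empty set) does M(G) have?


An independent set in a graphic matroid is an acyclic edge subset.
G has 4 vertices and 4 edges.
Enumerate all 2^4 = 16 subsets, checking for acyclicity.
Total independent sets = 14.

14


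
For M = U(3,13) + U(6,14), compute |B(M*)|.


(M1+M2)* = M1* + M2*.
M1* = U(10,13), bases: C(13,10) = 286.
M2* = U(8,14), bases: C(14,8) = 3003.
|B(M*)| = 286 * 3003 = 858858.

858858


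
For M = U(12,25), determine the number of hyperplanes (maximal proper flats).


Hyperplanes of U(12,25) are flats of rank 11.
In a uniform matroid, these are exactly the (11)-element subsets.
Count = C(25,11) = 25! / (11! * 14!) = 4457400.

4457400


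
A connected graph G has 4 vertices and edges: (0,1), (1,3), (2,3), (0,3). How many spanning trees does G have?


By Kirchhoff's matrix tree theorem, the number of spanning trees equals
the determinant of any cofactor of the Laplacian matrix L.
G has 4 vertices and 4 edges.
Computing the (3 x 3) cofactor determinant gives 3.

3


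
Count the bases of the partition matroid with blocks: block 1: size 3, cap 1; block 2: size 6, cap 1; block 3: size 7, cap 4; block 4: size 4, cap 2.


A basis picks exactly ci elements from block i.
Number of bases = product of C(|Si|, ci).
= C(3,1) * C(6,1) * C(7,4) * C(4,2)
= 3 * 6 * 35 * 6
= 3780.

3780


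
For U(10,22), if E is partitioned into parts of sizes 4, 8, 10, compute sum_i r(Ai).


r(Ai) = min(|Ai|, 10) for each part.
Sum = min(4,10) + min(8,10) + min(10,10)
    = 4 + 8 + 10
    = 22.

22


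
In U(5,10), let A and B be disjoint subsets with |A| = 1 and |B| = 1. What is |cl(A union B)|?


|A union B| = 1 + 1 = 2 (disjoint).
In U(5,10), cl(S) = S if |S| < 5, else cl(S) = E.
Since 2 < 5, cl(A union B) = A union B.
|cl(A union B)| = 2.

2


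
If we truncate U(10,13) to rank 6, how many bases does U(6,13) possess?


Truncating U(10,13) to rank 6 gives U(6,13).
Bases of U(6,13) are all 6-element subsets of 13 elements.
Number of bases = (13 choose 6) = 1716.

1716


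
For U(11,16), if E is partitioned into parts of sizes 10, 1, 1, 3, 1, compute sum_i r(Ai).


r(Ai) = min(|Ai|, 11) for each part.
Sum = min(10,11) + min(1,11) + min(1,11) + min(3,11) + min(1,11)
    = 10 + 1 + 1 + 3 + 1
    = 16.

16


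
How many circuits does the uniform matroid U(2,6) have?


In U(2,6), circuits are the (3)-element subsets.
Any set of 3 elements is dependent, and removing any one element gives
an independent set of size 2, so it is a minimal dependent set.
Number of circuits = (6 choose 3) = 20.

20


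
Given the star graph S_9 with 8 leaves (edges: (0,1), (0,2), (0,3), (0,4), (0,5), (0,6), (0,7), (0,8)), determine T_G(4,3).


A star on 9 vertices is a tree with 8 edges.
T(x,y) = x^(8) for any tree.
T(4,3) = 4^8 = 65536.

65536


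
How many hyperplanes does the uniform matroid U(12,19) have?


Hyperplanes of U(12,19) are flats of rank 11.
In a uniform matroid, these are exactly the (11)-element subsets.
Count = C(19,11) = 75582.

75582


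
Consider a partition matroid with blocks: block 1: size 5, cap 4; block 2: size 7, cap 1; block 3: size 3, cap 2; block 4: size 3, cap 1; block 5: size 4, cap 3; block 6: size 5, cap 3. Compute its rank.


Rank of a partition matroid = sum of min(|Si|, ci) for each block.
= min(5,4) + min(7,1) + min(3,2) + min(3,1) + min(4,3) + min(5,3)
= 4 + 1 + 2 + 1 + 3 + 3
= 14.

14


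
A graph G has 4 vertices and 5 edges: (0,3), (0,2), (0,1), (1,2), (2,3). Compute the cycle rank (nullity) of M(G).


Cycle rank (nullity) = |E| - r(M) = |E| - (|V| - c).
|E| = 5, |V| = 4, c = 1.
Nullity = 5 - (4 - 1) = 5 - 3 = 2.

2


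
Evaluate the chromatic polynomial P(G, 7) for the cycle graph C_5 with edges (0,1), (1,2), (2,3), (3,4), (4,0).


P(C_5, k) = (k-1)^5 + (-1)^5*(k-1).
P(7) = (6)^5 - 6
= 7776 - 6 = 7770.

7770


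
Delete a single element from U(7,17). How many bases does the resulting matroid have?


Deleting e from U(7,17) gives U(7,16) since n > r.
Bases of U(7,16) = (16 choose 7) = 11440.

11440


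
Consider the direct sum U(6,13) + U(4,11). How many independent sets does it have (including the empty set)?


For a direct sum, |I(M1+M2)| = |I(M1)| * |I(M2)|.
|I(U(6,13))| = sum C(13,k) for k=0..6 = 4096.
|I(U(4,11))| = sum C(11,k) for k=0..4 = 562.
Total = 4096 * 562 = 2301952.

2301952


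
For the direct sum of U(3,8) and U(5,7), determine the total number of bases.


Bases of a direct sum M1 + M2: |B| = |B(M1)| * |B(M2)|.
|B(U(3,8))| = C(8,3) = 56.
|B(U(5,7))| = C(7,5) = 21.
Total bases = 56 * 21 = 1176.

1176


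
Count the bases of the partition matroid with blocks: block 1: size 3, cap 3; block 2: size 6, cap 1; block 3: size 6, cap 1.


A basis picks exactly ci elements from block i.
Number of bases = product of C(|Si|, ci).
= C(3,3) * C(6,1) * C(6,1)
= 1 * 6 * 6
= 36.

36


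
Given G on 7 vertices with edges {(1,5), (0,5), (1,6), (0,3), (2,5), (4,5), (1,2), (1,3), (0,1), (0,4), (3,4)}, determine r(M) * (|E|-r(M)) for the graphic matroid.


r(M) = |V| - c = 7 - 1 = 6.
nullity = |E| - r(M) = 11 - 6 = 5.
Product = 6 * 5 = 30.

30


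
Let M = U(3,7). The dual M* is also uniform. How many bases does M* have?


The dual of U(r,n) is U(n-r, n) = U(4,7).
Bases of U(4,7) are all (4)-element subsets.
|B(M*)| = C(7,4) = (7 * 6 * 5 * 4) / (1 * 2 * 3 * 4) = 35.

35


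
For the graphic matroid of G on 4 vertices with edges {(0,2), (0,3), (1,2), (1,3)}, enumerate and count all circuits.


A circuit in a graphic matroid = edge set of a simple cycle.
G has 4 vertices and 4 edges.
Enumerating all minimal edge subsets forming cycles...
Total circuits found: 1.

1


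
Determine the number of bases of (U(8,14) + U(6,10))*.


(M1+M2)* = M1* + M2*.
M1* = U(6,14), bases: C(14,6) = 3003.
M2* = U(4,10), bases: C(10,4) = 210.
|B(M*)| = 3003 * 210 = 630630.

630630


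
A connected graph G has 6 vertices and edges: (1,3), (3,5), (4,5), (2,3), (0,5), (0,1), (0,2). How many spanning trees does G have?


By Kirchhoff's matrix tree theorem, the number of spanning trees equals
the determinant of any cofactor of the Laplacian matrix L.
G has 6 vertices and 7 edges.
Computing the (5 x 5) cofactor determinant gives 12.

12


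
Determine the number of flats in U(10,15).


Flats of U(10,15): every subset of size < 10 is a flat, plus E itself.
Count = (15 choose 0) + (15 choose 1) + (15 choose 2) + (15 choose 3) + (15 choose 4) + (15 choose 5) + (15 choose 6) + (15 choose 7) + (15 choose 8) + (15 choose 9) + 1
     = 1 + 15 + 105 + 455 + 1365 + 3003 + 5005 + 6435 + 6435 + 5005 + 1
     = 27825.

27825


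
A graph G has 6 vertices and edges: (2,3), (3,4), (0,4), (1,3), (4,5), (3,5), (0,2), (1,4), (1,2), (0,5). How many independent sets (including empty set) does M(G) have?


An independent set in a graphic matroid is an acyclic edge subset.
G has 6 vertices and 10 edges.
Enumerate all 2^10 = 1024 subsets, checking for acyclicity.
Total independent sets = 478.

478


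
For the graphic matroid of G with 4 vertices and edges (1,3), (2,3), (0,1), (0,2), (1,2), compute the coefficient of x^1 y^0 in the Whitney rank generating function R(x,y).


R(x,y) = sum over A in 2^E of x^(r(E)-r(A)) * y^(|A|-r(A)).
G has 4 vertices, 5 edges. r(E) = 3.
Enumerate all 2^5 = 32 subsets.
Count subsets with r(E)-r(A)=1 and |A|-r(A)=0: 10.

10


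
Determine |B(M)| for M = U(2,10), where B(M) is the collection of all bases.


Bases of U(2,10) are all 2-element subsets of the 10-element ground set.
Number of bases = C(10,2).
(10 choose 2) = 45.

45


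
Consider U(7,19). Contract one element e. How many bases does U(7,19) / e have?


Contracting e from U(7,19) gives U(6,18).
Bases of U(6,18) = C(18,6) = 18! / (6! * 12!) = 18564.

18564


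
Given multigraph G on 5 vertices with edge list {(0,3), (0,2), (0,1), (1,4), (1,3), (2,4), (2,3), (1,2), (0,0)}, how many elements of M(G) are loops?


In a graphic matroid, a loop is a self-loop edge (u,u) with rank 0.
Examining all 9 edges for self-loops...
Self-loops found: (0,0)
Number of loops = 1.

1


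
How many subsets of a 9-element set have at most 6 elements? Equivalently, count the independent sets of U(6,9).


Independent sets of U(6,9) are all subsets of size <= 6.
Count = (9 choose 0) + (9 choose 1) + (9 choose 2) + (9 choose 3) + (9 choose 4) + (9 choose 5) + (9 choose 6)
     = 1 + 9 + 36 + 84 + 126 + 126 + 84
     = 466.

466


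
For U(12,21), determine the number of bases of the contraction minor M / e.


Contracting e from U(12,21) gives U(11,20).
Bases of U(11,20) = (20 choose 11) = 167960.

167960


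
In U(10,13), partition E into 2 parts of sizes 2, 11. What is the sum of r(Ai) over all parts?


r(Ai) = min(|Ai|, 10) for each part.
Sum = min(2,10) + min(11,10)
    = 2 + 10
    = 12.

12


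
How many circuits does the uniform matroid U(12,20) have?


In U(12,20), circuits are the (13)-element subsets.
Any set of 13 elements is dependent, and removing any one element gives
an independent set of size 12, so it is a minimal dependent set.
Number of circuits = (20 choose 13) = 77520.

77520


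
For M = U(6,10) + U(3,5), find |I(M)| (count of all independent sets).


For a direct sum, |I(M1+M2)| = |I(M1)| * |I(M2)|.
|I(U(6,10))| = sum C(10,k) for k=0..6 = 848.
|I(U(3,5))| = sum C(5,k) for k=0..3 = 26.
Total = 848 * 26 = 22048.

22048


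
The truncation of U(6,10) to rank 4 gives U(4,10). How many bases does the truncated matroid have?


Truncating U(6,10) to rank 4 gives U(4,10).
Bases of U(4,10) are all 4-element subsets of 10 elements.
Number of bases = C(10,4) = (10 * 9 * 8 * 7) / (1 * 2 * 3 * 4) = 210.

210


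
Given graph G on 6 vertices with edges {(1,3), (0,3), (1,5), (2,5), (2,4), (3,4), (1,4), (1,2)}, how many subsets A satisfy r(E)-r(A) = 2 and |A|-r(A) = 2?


R(x,y) = sum over A in 2^E of x^(r(E)-r(A)) * y^(|A|-r(A)).
G has 6 vertices, 8 edges. r(E) = 5.
Enumerate all 2^8 = 256 subsets.
Count subsets with r(E)-r(A)=2 and |A|-r(A)=2: 2.

2


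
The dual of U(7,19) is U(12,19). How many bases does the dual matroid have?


The dual of U(r,n) is U(n-r, n) = U(12,19).
Bases of U(12,19) are all (12)-element subsets.
|B(M*)| = C(19,12) = 50388.

50388


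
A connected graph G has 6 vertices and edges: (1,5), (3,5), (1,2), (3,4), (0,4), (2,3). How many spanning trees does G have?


By Kirchhoff's matrix tree theorem, the number of spanning trees equals
the determinant of any cofactor of the Laplacian matrix L.
G has 6 vertices and 6 edges.
Computing the (5 x 5) cofactor determinant gives 4.

4


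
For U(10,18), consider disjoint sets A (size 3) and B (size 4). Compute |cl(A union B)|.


|A union B| = 3 + 4 = 7 (disjoint).
In U(10,18), cl(S) = S if |S| < 10, else cl(S) = E.
Since 7 < 10, cl(A union B) = A union B.
|cl(A union B)| = 7.

7


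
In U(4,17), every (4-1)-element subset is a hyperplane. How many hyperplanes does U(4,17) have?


Hyperplanes of U(4,17) are flats of rank 3.
In a uniform matroid, these are exactly the (3)-element subsets.
Count = (17 choose 3) = 680.

680


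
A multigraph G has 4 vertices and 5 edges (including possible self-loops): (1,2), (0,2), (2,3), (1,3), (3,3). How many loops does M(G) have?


In a graphic matroid, a loop is a self-loop edge (u,u) with rank 0.
Examining all 5 edges for self-loops...
Self-loops found: (3,3)
Number of loops = 1.

1


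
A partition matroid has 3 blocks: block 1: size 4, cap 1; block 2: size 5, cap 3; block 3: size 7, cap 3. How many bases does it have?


A basis picks exactly ci elements from block i.
Number of bases = product of C(|Si|, ci).
= C(4,1) * C(5,3) * C(7,3)
= 4 * 10 * 35
= 1400.

1400


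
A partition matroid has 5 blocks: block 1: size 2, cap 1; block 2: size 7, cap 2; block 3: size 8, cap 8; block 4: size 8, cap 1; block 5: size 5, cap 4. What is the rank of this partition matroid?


Rank of a partition matroid = sum of min(|Si|, ci) for each block.
= min(2,1) + min(7,2) + min(8,8) + min(8,1) + min(5,4)
= 1 + 2 + 8 + 1 + 4
= 16.

16


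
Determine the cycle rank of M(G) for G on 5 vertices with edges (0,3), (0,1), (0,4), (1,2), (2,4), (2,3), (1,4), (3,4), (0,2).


Cycle rank (nullity) = |E| - r(M) = |E| - (|V| - c).
|E| = 9, |V| = 5, c = 1.
Nullity = 9 - (5 - 1) = 9 - 4 = 5.

5


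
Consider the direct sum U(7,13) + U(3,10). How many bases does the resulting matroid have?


Bases of a direct sum M1 + M2: |B| = |B(M1)| * |B(M2)|.
|B(U(7,13))| = C(13,7) = 1716.
|B(U(3,10))| = C(10,3) = 120.
Total bases = 1716 * 120 = 205920.

205920


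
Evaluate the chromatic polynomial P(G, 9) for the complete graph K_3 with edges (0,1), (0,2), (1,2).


P(K_3, k) = k(k-1)(k-2)...(k-2).
P(9) = (9) * (8) * (7) = 504.

504


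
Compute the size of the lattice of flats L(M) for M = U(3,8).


Flats of U(3,8): every subset of size < 3 is a flat, plus E itself.
Count = (8 choose 0) + (8 choose 1) + (8 choose 2) + 1
     = 1 + 8 + 28 + 1
     = 38.

38


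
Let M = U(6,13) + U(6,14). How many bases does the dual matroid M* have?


(M1+M2)* = M1* + M2*.
M1* = U(7,13), bases: C(13,7) = 1716.
M2* = U(8,14), bases: C(14,8) = 3003.
|B(M*)| = 1716 * 3003 = 5153148.

5153148


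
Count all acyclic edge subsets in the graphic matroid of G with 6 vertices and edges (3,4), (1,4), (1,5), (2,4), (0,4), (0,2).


An independent set in a graphic matroid is an acyclic edge subset.
G has 6 vertices and 6 edges.
Enumerate all 2^6 = 64 subsets, checking for acyclicity.
Total independent sets = 56.

56


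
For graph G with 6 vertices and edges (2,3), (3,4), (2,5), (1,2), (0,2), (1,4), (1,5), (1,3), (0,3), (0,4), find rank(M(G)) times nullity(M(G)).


r(M) = |V| - c = 6 - 1 = 5.
nullity = |E| - r(M) = 10 - 5 = 5.
Product = 5 * 5 = 25.

25


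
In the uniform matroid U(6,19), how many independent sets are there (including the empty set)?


Independent sets of U(6,19) are all subsets of size <= 6.
Count = C(19,0) + C(19,1) + C(19,2) + C(19,3) + C(19,4) + C(19,5) + C(19,6)
     = 1 + 19 + 171 + 969 + 3876 + 11628 + 27132
     = 43796.

43796


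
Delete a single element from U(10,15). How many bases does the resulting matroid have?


Deleting e from U(10,15) gives U(10,14) since n > r.
Bases of U(10,14) = (14 choose 10) = 1001.

1001


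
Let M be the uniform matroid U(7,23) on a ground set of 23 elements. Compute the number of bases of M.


Bases of U(7,23) are all 7-element subsets of the 23-element ground set.
Number of bases = C(23,7).
(23 choose 7) = 245157.

245157


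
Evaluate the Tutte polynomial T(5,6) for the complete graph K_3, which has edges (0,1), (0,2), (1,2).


T(K_3; x,y) = x^2 + x + y.
T(5,6) = 25 + 5 + 6 = 36.

36


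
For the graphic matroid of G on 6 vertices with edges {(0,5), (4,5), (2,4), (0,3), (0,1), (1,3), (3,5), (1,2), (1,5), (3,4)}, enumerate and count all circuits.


A circuit in a graphic matroid = edge set of a simple cycle.
G has 6 vertices and 10 edges.
Enumerating all minimal edge subsets forming cycles...
Total circuits found: 22.

22


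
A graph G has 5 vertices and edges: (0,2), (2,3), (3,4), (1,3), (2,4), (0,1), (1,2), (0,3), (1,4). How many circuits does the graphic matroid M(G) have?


A circuit in a graphic matroid = edge set of a simple cycle.
G has 5 vertices and 9 edges.
Enumerating all minimal edge subsets forming cycles...
Total circuits found: 22.

22


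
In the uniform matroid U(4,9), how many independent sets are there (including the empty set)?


Independent sets of U(4,9) are all subsets of size <= 4.
Count = (9 choose 0) + (9 choose 1) + (9 choose 2) + (9 choose 3) + (9 choose 4)
     = 1 + 9 + 36 + 84 + 126
     = 256.

256


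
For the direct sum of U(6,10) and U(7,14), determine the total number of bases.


Bases of a direct sum M1 + M2: |B| = |B(M1)| * |B(M2)|.
|B(U(6,10))| = C(10,6) = 210.
|B(U(7,14))| = C(14,7) = 3432.
Total bases = 210 * 3432 = 720720.

720720


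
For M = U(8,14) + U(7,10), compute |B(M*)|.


(M1+M2)* = M1* + M2*.
M1* = U(6,14), bases: C(14,6) = 3003.
M2* = U(3,10), bases: C(10,3) = 120.
|B(M*)| = 3003 * 120 = 360360.

360360


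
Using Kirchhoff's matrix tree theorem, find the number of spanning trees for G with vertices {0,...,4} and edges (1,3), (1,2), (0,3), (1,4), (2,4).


By Kirchhoff's matrix tree theorem, the number of spanning trees equals
the determinant of any cofactor of the Laplacian matrix L.
G has 5 vertices and 5 edges.
Computing the (4 x 4) cofactor determinant gives 3.

3


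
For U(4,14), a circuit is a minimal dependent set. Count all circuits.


In U(4,14), circuits are the (5)-element subsets.
Any set of 5 elements is dependent, and removing any one element gives
an independent set of size 4, so it is a minimal dependent set.
Number of circuits = C(14,5) = 2002.

2002


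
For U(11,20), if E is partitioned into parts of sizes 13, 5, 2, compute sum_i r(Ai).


r(Ai) = min(|Ai|, 11) for each part.
Sum = min(13,11) + min(5,11) + min(2,11)
    = 11 + 5 + 2
    = 18.

18


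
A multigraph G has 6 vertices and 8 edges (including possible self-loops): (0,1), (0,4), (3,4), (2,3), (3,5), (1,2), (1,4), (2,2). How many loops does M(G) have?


In a graphic matroid, a loop is a self-loop edge (u,u) with rank 0.
Examining all 8 edges for self-loops...
Self-loops found: (2,2)
Number of loops = 1.

1


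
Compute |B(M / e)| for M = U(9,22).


Contracting e from U(9,22) gives U(8,21).
Bases of U(8,21) = C(21,8) = 21! / (8! * 13!) = 203490.

203490


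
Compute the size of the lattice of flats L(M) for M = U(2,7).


Flats of U(2,7): every subset of size < 2 is a flat, plus E itself.
Count = (7 choose 0) + (7 choose 1) + 1
     = 1 + 7 + 1
     = 9.

9


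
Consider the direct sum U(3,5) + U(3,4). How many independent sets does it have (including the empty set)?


For a direct sum, |I(M1+M2)| = |I(M1)| * |I(M2)|.
|I(U(3,5))| = sum C(5,k) for k=0..3 = 26.
|I(U(3,4))| = sum C(4,k) for k=0..3 = 15.
Total = 26 * 15 = 390.

390


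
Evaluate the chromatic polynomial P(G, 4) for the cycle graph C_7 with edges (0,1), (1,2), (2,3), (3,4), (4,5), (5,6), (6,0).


P(C_7, k) = (k-1)^7 + (-1)^7*(k-1).
P(4) = (3)^7 - 3
= 2187 - 3 = 2184.

2184


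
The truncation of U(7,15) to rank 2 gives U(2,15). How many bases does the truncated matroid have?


Truncating U(7,15) to rank 2 gives U(2,15).
Bases of U(2,15) are all 2-element subsets of 15 elements.
Number of bases = (15 choose 2) = 105.

105


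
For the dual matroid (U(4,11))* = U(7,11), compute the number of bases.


The dual of U(r,n) is U(n-r, n) = U(7,11).
Bases of U(7,11) are all (7)-element subsets.
|B(M*)| = C(11,7) = 330.

330


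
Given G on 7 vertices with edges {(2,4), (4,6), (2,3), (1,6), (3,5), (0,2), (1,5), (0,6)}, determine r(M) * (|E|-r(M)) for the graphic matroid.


r(M) = |V| - c = 7 - 1 = 6.
nullity = |E| - r(M) = 8 - 6 = 2.
Product = 6 * 2 = 12.

12


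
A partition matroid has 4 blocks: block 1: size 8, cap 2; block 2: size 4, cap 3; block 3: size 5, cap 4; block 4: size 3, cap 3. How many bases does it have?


A basis picks exactly ci elements from block i.
Number of bases = product of C(|Si|, ci).
= C(8,2) * C(4,3) * C(5,4) * C(3,3)
= 28 * 4 * 5 * 1
= 560.

560


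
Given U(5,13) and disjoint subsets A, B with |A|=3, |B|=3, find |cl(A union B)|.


|A union B| = 3 + 3 = 6 (disjoint).
In U(5,13), cl(S) = S if |S| < 5, else cl(S) = E.
Since 6 >= 5, cl(A union B) = E.
|cl(A union B)| = 13.

13


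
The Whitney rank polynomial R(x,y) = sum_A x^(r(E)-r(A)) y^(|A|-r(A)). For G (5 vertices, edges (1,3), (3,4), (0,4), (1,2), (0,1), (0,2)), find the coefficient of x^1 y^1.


R(x,y) = sum over A in 2^E of x^(r(E)-r(A)) * y^(|A|-r(A)).
G has 5 vertices, 6 edges. r(E) = 4.
Enumerate all 2^6 = 64 subsets.
Count subsets with r(E)-r(A)=1 and |A|-r(A)=1: 4.

4


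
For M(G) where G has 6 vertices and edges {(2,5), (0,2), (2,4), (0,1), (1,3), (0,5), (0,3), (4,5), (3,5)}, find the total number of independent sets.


An independent set in a graphic matroid is an acyclic edge subset.
G has 6 vertices and 9 edges.
Enumerate all 2^9 = 512 subsets, checking for acyclicity.
Total independent sets = 280.

280


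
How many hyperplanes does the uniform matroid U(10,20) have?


Hyperplanes of U(10,20) are flats of rank 9.
In a uniform matroid, these are exactly the (9)-element subsets.
Count = (20 choose 9) = 167960.

167960


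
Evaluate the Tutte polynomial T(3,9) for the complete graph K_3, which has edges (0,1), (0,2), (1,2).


T(K_3; x,y) = x^2 + x + y.
T(3,9) = 9 + 3 + 9 = 21.

21


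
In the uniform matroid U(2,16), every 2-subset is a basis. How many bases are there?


Bases of U(2,16) are all 2-element subsets of the 16-element ground set.
Number of bases = C(16,2).
C(16,2) = 16! / (2! * 14!) = 120.

120


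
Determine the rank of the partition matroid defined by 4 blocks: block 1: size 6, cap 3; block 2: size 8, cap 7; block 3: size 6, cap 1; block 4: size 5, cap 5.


Rank of a partition matroid = sum of min(|Si|, ci) for each block.
= min(6,3) + min(8,7) + min(6,1) + min(5,5)
= 3 + 7 + 1 + 5
= 16.

16


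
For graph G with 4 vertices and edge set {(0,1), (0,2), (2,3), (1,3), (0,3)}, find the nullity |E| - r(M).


Cycle rank (nullity) = |E| - r(M) = |E| - (|V| - c).
|E| = 5, |V| = 4, c = 1.
Nullity = 5 - (4 - 1) = 5 - 3 = 2.

2


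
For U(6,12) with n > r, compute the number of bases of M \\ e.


Deleting e from U(6,12) gives U(6,11) since n > r.
Bases of U(6,11) = C(11,6) = 11! / (6! * 5!) = 462.

462


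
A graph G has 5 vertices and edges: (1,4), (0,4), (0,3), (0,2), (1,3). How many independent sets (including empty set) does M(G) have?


An independent set in a graphic matroid is an acyclic edge subset.
G has 5 vertices and 5 edges.
Enumerate all 2^5 = 32 subsets, checking for acyclicity.
Total independent sets = 30.

30


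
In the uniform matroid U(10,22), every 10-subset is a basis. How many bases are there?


Bases of U(10,22) are all 10-element subsets of the 22-element ground set.
Number of bases = C(22,10).
C(22,10) = 646646.

646646


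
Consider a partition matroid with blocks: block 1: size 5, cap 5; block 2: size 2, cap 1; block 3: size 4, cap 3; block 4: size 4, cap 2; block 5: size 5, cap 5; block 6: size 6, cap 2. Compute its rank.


Rank of a partition matroid = sum of min(|Si|, ci) for each block.
= min(5,5) + min(2,1) + min(4,3) + min(4,2) + min(5,5) + min(6,2)
= 5 + 1 + 3 + 2 + 5 + 2
= 18.

18


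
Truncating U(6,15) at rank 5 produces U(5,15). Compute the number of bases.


Truncating U(6,15) to rank 5 gives U(5,15).
Bases of U(5,15) are all 5-element subsets of 15 elements.
Number of bases = (15 choose 5) = 3003.

3003


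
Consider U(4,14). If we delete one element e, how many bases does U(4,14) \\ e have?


Deleting e from U(4,14) gives U(4,13) since n > r.
Bases of U(4,13) = C(13,4) = (13 * 12 * 11 * 10) / (1 * 2 * 3 * 4) = 715.

715


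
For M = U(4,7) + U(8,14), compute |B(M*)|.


(M1+M2)* = M1* + M2*.
M1* = U(3,7), bases: C(7,3) = 35.
M2* = U(6,14), bases: C(14,6) = 3003.
|B(M*)| = 35 * 3003 = 105105.

105105


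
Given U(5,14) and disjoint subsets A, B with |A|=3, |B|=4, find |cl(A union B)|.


|A union B| = 3 + 4 = 7 (disjoint).
In U(5,14), cl(S) = S if |S| < 5, else cl(S) = E.
Since 7 >= 5, cl(A union B) = E.
|cl(A union B)| = 14.

14


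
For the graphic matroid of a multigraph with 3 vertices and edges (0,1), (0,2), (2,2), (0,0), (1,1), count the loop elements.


In a graphic matroid, a loop is a self-loop edge (u,u) with rank 0.
Examining all 5 edges for self-loops...
Self-loops found: (2,2), (0,0), (1,1)
Number of loops = 3.

3


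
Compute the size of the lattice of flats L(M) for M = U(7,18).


Flats of U(7,18): every subset of size < 7 is a flat, plus E itself.
Count = (18 choose 0) + (18 choose 1) + (18 choose 2) + (18 choose 3) + (18 choose 4) + (18 choose 5) + (18 choose 6) + 1
     = 1 + 18 + 153 + 816 + 3060 + 8568 + 18564 + 1
     = 31181.

31181


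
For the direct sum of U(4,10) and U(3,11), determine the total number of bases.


Bases of a direct sum M1 + M2: |B| = |B(M1)| * |B(M2)|.
|B(U(4,10))| = C(10,4) = 210.
|B(U(3,11))| = C(11,3) = 165.
Total bases = 210 * 165 = 34650.

34650


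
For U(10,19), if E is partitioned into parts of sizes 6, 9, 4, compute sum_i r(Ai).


r(Ai) = min(|Ai|, 10) for each part.
Sum = min(6,10) + min(9,10) + min(4,10)
    = 6 + 9 + 4
    = 19.

19


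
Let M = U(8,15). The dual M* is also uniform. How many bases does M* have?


The dual of U(r,n) is U(n-r, n) = U(7,15).
Bases of U(7,15) are all (7)-element subsets.
|B(M*)| = C(15,7) = 6435.

6435


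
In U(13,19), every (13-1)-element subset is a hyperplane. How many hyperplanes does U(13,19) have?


Hyperplanes of U(13,19) are flats of rank 12.
In a uniform matroid, these are exactly the (12)-element subsets.
Count = (19 choose 12) = 50388.

50388


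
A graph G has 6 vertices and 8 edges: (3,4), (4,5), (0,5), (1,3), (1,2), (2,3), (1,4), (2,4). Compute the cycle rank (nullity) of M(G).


Cycle rank (nullity) = |E| - r(M) = |E| - (|V| - c).
|E| = 8, |V| = 6, c = 1.
Nullity = 8 - (6 - 1) = 8 - 5 = 3.

3
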